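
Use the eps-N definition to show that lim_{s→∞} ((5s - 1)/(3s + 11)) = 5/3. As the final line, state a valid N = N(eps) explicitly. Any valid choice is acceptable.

Fix eps > 0. We seek N > 0 such that s > N implies |(5s - 1)/(3s + 11) − (5/3)| < eps.
(5s - 1)/(3s + 11) − (5/3) = (3(5s - 1) − 5(3s + 11)) / (3(3s + 11)) = -58/(3(3s + 11)).
For s > 0 we have 3s + 11 > 3s, so |(5s - 1)/(3s + 11) − (5/3)| = 58/(3(3s + 11)) < 58/(3·3s) = (58/9)/s.
Thus |(5s - 1)/(3s + 11) − (5/3)| < eps whenever s > (58/9)/eps.
Take N = (58/9)/eps. If s > N then |(5s - 1)/(3s + 11) − (5/3)| < (58/9)/s < eps.

N = (58/9)/eps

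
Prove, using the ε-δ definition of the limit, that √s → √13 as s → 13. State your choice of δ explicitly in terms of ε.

δ = min(13, √13·ε)

Let ε > 0 be given. We want δ > 0 such that 0 < |s − 13| < δ implies |√s − √13| < ε.
Multiplying by the conjugate, |√s − √13| = |s − 13|/(√s + √13).
Restrict δ ≤ 13 so that |s − 13| < 13 forces s > 0, and then √s + √13 > √13.
Hence |√s − √13| < |s − 13|/√13, which is < ε once |s − 13| < √13·ε.
Take δ = min(13, √13·ε). If 0 < |s − 13| < δ then s > 0 and |√s − √13| < |s − 13|/√13 < ε.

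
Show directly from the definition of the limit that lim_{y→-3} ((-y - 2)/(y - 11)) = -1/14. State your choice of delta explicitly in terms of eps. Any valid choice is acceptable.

delta = min(7, (98/13)eps)

Fix eps > 0. We want delta > 0 with 0 < |y + 3| < delta ⇒ |(-y - 2)/(y - 11) + 1/14| < eps.
Combining over a common denominator, (-y - 2)/(y - 11) + 1/14 = [(-y - 2)·(-14) − 1·(y - 11)] / [(-14)·(y - 11)] = 13(y + 3) / ((-14)(y - 11)).
So |(-y - 2)/(y - 11) + 1/14| = 13|y + 3| / (14·|y − 11|).
Require delta ≤ 7, so |y − 11| ≥ |-14| − |y + 3| > 14 − 7 = 7.
Hence |(-y - 2)/(y - 11) + 1/14| < 13|y + 3|/(14·7) = (13/98)|y + 3|, which is < eps once |y + 3| < (98/13)eps.
Take delta = min(7, (98/13)eps). Then 0 < |y + 3| < delta forces both bounds, so |(-y - 2)/(y - 11) + 1/14| < eps.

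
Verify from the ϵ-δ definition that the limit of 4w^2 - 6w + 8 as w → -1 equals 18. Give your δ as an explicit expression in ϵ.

Let ϵ > 0. We want δ > 0 such that 0 < |w + 1| < δ implies |(4w^2 - 6w + 8) − 18| < ϵ.
(4w^2 - 6w + 8) − 18 = 4w^2 - 6w - 10 = (w + 1)(4w - 10).
So |(4w^2 - 6w + 8) − 18| = |w + 1|·|4w - 10|.
Require δ ≤ 1. Then |w + 1| < 1 gives |w| < 2, and by the triangle inequality |4w - 10| ≤ 4·2 + 10 = 18.
Hence |(4w^2 - 6w + 8) − 18| ≤ 18|w + 1| < ϵ provided |w + 1| < ϵ/18.
Choosing δ = min(1, ϵ/18) ensures both conditions, hence |(4w^2 - 6w + 8) − 18| < ϵ.

δ = min(1, ϵ/18)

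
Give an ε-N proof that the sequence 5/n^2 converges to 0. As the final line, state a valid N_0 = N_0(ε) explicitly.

N_0 = (5/ε)^{1/2}

Let ε > 0. For n ≥ 1, |5/n^2 − 0| = 5/n^2.
5/n^2 < ε ⇔ n^2 > 5/ε ⇔ n > (5/ε)^{1/2}.
Take N_0 = (5/ε)^{1/2}. Then n > N_0 implies 5/n^2 < ε.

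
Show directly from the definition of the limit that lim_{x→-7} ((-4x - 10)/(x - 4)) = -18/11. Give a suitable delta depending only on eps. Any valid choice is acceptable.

Suppose eps > 0. We want delta > 0 with 0 < |x + 7| < delta ⇒ |(-4x - 10)/(x - 4) + 18/11| < eps.
Combining over a common denominator, (-4x - 10)/(x - 4) + 18/11 = [(-4x - 10)·(-11) − 18·(x - 4)] / [(-11)·(x - 4)] = 26(x + 7) / ((-11)(x - 4)).
So |(-4x - 10)/(x - 4) + 18/11| = 26|x + 7| / (11·|x − 4|).
Require delta ≤ 11/2, so |x − 4| ≥ |-11| − |x + 7| > 11 − 11/2 = 11/2.
Hence |(-4x - 10)/(x - 4) + 18/11| < 26|x + 7|/(11·(11/2)) = (52/121)|x + 7|, which is < eps once |x + 7| < (121/52)eps.
Take delta = min(11/2, (121/52)eps). Then 0 < |x + 7| < delta forces both bounds, so |(-4x - 10)/(x - 4) + 18/11| < eps.

delta = min(11/2, (121/52)eps)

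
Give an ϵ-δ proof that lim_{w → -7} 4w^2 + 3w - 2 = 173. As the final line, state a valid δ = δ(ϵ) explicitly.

δ = min(2, ϵ/61)

Let ϵ > 0 be given. We want δ > 0 such that 0 < |w + 7| < δ implies |(4w^2 + 3w - 2) − 173| < ϵ.
(4w^2 + 3w - 2) − 173 = 4w^2 + 3w - 175 = (w + 7)(4w - 25).
So |(4w^2 + 3w - 2) − 173| = |w + 7|·|4w - 25|.
Require δ ≤ 2. Then |w + 7| < 2 gives |w| < 9, and by the triangle inequality |4w - 25| ≤ 4·9 + 25 = 61.
Hence |(4w^2 + 3w - 2) − 173| ≤ 61|w + 7| < ϵ provided |w + 7| < ϵ/61.
Take δ = min(2, ϵ/61). Then 0 < |w + 7| < δ gives both |w + 7| < 2 and |w + 7| < ϵ/61, so |(4w^2 + 3w - 2) − 173| < ϵ.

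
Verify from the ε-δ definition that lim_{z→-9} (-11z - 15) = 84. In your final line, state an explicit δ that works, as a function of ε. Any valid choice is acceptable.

Let ε > 0 be given. We need δ > 0 so that 0 < |z + 9| < δ implies |(-11z - 15) − 84| < ε.
Since (-11z - 15) − 84 = -11(z + 9), we have |(-11z - 15) − 84| = 11|z + 9|.
Thus it suffices that |z + 9| < ε/11.
Take δ = ε/11. If 0 < |z + 9| < δ then |(-11z - 15) − 84| = 11|z + 9| < 11·(ε/11) = ε.

δ = ε/11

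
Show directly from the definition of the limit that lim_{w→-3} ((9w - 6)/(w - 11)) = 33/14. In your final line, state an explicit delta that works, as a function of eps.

Suppose eps > 0. We want delta > 0 with 0 < |w + 3| < delta ⇒ |(9w - 6)/(w - 11) − (33/14)| < eps.
Combining over a common denominator, (9w - 6)/(w - 11) − (33/14) = [(9w - 6)·(-14) − (-33)·(w - 11)] / [(-14)·(w - 11)] = -93(w + 3) / ((-14)(w - 11)).
So |(9w - 6)/(w - 11) − (33/14)| = 93|w + 3| / (14·|w − 11|).
Require delta ≤ 7, so |w − 11| ≥ |-14| − |w + 3| > 14 − 7 = 7.
Hence |(9w - 6)/(w - 11) − (33/14)| < 93|w + 3|/(14·7) = (93/98)|w + 3|, which is < eps once |w + 3| < (98/93)eps.
Take delta = min(7, (98/93)eps). Then 0 < |w + 3| < delta forces both bounds, so |(9w - 6)/(w - 11) − (33/14)| < eps.

delta = min(7, (98/93)eps)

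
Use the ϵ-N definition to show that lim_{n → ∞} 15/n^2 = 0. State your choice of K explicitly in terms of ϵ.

Let ϵ > 0. For n ≥ 1, |15/n^2 − 0| = 15/n^2.
15/n^2 < ϵ ⇔ n^2 > 15/ϵ ⇔ n > (15/ϵ)^{1/2}.
Take K = (15/ϵ)^{1/2}. Then n > K implies 15/n^2 < ϵ.

K = (15/ϵ)^{1/2}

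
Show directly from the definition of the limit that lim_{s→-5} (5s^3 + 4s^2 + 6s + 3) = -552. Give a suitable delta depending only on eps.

delta = min(1, eps/417)

Let eps > 0. We want delta > 0 such that 0 < |s + 5| < delta implies |(5s^3 + 4s^2 + 6s + 3) + 552| < eps.
(5s^3 + 4s^2 + 6s + 3) + 552 = 5s^3 + 4s^2 + 6s + 555 = (s + 5)(5s^2 - 21s + 111).
So |(5s^3 + 4s^2 + 6s + 3) + 552| = |s + 5|·|5s^2 - 21s + 111|.
Require delta ≤ 1. Then |s + 5| < 1 gives |s| < 6, and by the triangle inequality |5s^2 - 21s + 111| ≤ 5·6^2 + 21·6 + 111 = 417.
Hence |(5s^3 + 4s^2 + 6s + 3) + 552| ≤ 417|s + 5| < eps provided |s + 5| < eps/417.
Take delta = min(1, eps/417). Then 0 < |s + 5| < delta gives both |s + 5| < 1 and |s + 5| < eps/417, so |(5s^3 + 4s^2 + 6s + 3) + 552| < eps.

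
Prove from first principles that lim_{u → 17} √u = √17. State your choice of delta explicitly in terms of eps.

delta = min(17, √17·eps)

Let eps > 0. We want delta > 0 such that 0 < |u − 17| < delta implies |√u − √17| < eps.
Rationalise: √u − √17 = (u − 17)/(√u + √17), so |√u − √17| = |u − 17|/(√u + √17).
Restrict delta ≤ 17 so that |u − 17| < 17 forces u > 0, and then √u + √17 > √17.
Hence |√u − √17| < |u − 17|/√17, which is < eps once |u − 17| < √17·eps.
Take delta = min(17, √17·eps). If 0 < |u − 17| < delta then u > 0 and |√u − √17| < |u − 17|/√17 < eps.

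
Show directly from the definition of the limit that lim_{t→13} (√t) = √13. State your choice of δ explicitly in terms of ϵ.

Fix ϵ > 0. We want δ > 0 such that 0 < |t − 13| < δ implies |√t − √13| < ϵ.
Rationalise: √t − √13 = (t − 13)/(√t + √13), so |√t − √13| = |t − 13|/(√t + √13).
Restrict δ ≤ 13 so that |t − 13| < 13 forces t > 0, and then √t + √13 > √13.
Hence |√t − √13| < |t − 13|/√13, which is < ϵ once |t − 13| < √13·ϵ.
Take δ = min(13, √13·ϵ). If 0 < |t − 13| < δ then t > 0 and |√t − √13| < |t − 13|/√13 < ϵ.

δ = min(13, √13·ϵ)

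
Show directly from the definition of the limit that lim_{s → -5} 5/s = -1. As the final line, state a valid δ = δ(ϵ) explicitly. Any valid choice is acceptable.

Fix ϵ > 0. We seek δ > 0 such that 0 < |s + 5| < δ implies |5/s + 1| < ϵ.
|5/s + 1| = 5·|-5 − s|/(5·|s|) = 5|s + 5|/(5|s|).
Restrict δ ≤ 5/2. Then |s + 5| < 5/2 gives |s| > 5/2, so 5|s| > 25/2.
Then |5/s + 1| < 5|s + 5|/(25/2), which is < ϵ when |s + 5| < (5/2)ϵ.
Take δ = min(5/2, (5/2)ϵ). Then 0 < |s + 5| < δ gives both |s + 5| < 5/2 and |s + 5| < (5/2)ϵ, so |5/s + 1| < ϵ.

δ = min(5/2, (5/2)ϵ)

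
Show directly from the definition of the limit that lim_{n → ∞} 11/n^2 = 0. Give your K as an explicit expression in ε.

Suppose ε > 0. For n ≥ 1, |11/n^2 − 0| = 11/n^2.
11/n^2 < ε ⇔ n^2 > 11/ε ⇔ n > (11/ε)^{1/2}.
Take K = (11/ε)^{1/2}. Then n > K implies 11/n^2 < ε.

K = (11/ε)^{1/2}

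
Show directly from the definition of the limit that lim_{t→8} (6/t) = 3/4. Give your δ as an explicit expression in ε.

Suppose ε > 0. We seek δ > 0 such that 0 < |t − 8| < δ implies |6/t − (3/4)| < ε.
|6/t − (3/4)| = 6·|8 − t|/(8·|t|) = 6|t − 8|/(8|t|).
Restrict δ ≤ 4. Then |t − 8| < 4 gives |t| > 4, so 8|t| > 32.
Then |6/t − (3/4)| < 6|t − 8|/32, which is < ε when |t − 8| < (16/3)ε.
Take δ = min(4, (16/3)ε). Then 0 < |t − 8| < δ gives both |t − 8| < 4 and |t − 8| < (16/3)ε, so |6/t − (3/4)| < ε.

δ = min(4, (16/3)ε)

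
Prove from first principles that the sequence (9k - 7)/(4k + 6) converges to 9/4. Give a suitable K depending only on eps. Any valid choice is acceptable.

Fix eps > 0. For k ≥ 1, |(9k - 7)/(4k + 6) − (9/4)| = |-82|/(4(4k + 6)) = 82/(4(4k + 6)).
Since 4k + 6 ≥ 4k for k ≥ 1, this is ≤ 82/(4·4k) = (41/8)/k.
So |(9k - 7)/(4k + 6) − (9/4)| < eps whenever k > (41/8)/eps.
Take K = (41/8)/eps. If k > K then |(9k - 7)/(4k + 6) − (9/4)| ≤ (41/8)/k < eps.

K = (41/8)/eps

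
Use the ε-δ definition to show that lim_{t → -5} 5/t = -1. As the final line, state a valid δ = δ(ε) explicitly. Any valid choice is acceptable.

δ = min(5/2, (5/2)ε)

Fix ε > 0. We seek δ > 0 such that 0 < |t + 5| < δ implies |5/t + 1| < ε.
|5/t + 1| = 5·|-5 − t|/(5·|t|) = 5|t + 5|/(5|t|).
Restrict δ ≤ 5/2. Then |t + 5| < 5/2 gives |t| > 5/2, so 5|t| > 25/2.
Then |5/t + 1| < 5|t + 5|/(25/2), which is < ε when |t + 5| < (5/2)ε.
Take δ = min(5/2, (5/2)ε). Then 0 < |t + 5| < δ gives both |t + 5| < 5/2 and |t + 5| < (5/2)ε, so |5/t + 1| < ε.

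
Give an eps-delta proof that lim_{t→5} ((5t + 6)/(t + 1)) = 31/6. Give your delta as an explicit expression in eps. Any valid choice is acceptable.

Let eps > 0. We want delta > 0 with 0 < |t − 5| < delta ⇒ |(5t + 6)/(t + 1) − (31/6)| < eps.
Combining over a common denominator, (5t + 6)/(t + 1) − (31/6) = [(5t + 6)·6 − 31·(t + 1)] / [6·(t + 1)] = -1(t − 5) / (6(t + 1)).
So |(5t + 6)/(t + 1) − (31/6)| = |t − 5| / (6·|t + 1|).
Restrict delta ≤ 3. Then |t − 5| < 3 gives |t + 1| = |(t − 5) + 6| ≥ 6 − 3 = 3.
Hence |(5t + 6)/(t + 1) − (31/6)| < |t − 5|/(6·3) = (1/18)|t − 5|, which is < eps once |t − 5| < 18eps.
Take delta = min(3, 18eps). Then 0 < |t − 5| < delta forces both bounds, so |(5t + 6)/(t + 1) − (31/6)| < eps.

delta = min(3, 18eps)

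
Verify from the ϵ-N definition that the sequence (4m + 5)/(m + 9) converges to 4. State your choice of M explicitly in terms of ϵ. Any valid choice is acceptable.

M = 31/ϵ

Suppose ϵ > 0. For m ≥ 1, |(4m + 5)/(m + 9) − 4| = |-31|/((m + 9)) = 31/((m + 9)).
Since m + 9 ≥ m for m ≥ 1, this is ≤ 31/(m) = 31/m.
So |(4m + 5)/(m + 9) − 4| < ϵ whenever m > 31/ϵ.
Take M = 31/ϵ. If m > M then |(4m + 5)/(m + 9) − 4| ≤ 31/m < ϵ.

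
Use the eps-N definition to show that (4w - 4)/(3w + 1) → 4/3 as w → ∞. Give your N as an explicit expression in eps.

Let eps > 0. We seek N > 0 such that w > N implies |(4w - 4)/(3w + 1) − (4/3)| < eps.
(4w - 4)/(3w + 1) − (4/3) = (3(4w - 4) − 4(3w + 1)) / (3(3w + 1)) = -16/(3(3w + 1)).
For w > 0 we have 3w + 1 > 3w, so |(4w - 4)/(3w + 1) − (4/3)| = 16/(3(3w + 1)) < 16/(3·3w) = (16/9)/w.
Thus |(4w - 4)/(3w + 1) − (4/3)| < eps whenever w > (16/9)/eps.
Take N = (16/9)/eps. If w > N then |(4w - 4)/(3w + 1) − (4/3)| < (16/9)/w < eps.

N = (16/9)/eps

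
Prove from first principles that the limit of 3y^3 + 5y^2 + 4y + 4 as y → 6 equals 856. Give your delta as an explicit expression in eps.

delta = min(1, eps/450)

Let eps > 0 be given. We want delta > 0 such that 0 < |y − 6| < delta implies |(3y^3 + 5y^2 + 4y + 4) − 856| < eps.
(3y^3 + 5y^2 + 4y + 4) − 856 = 3y^3 + 5y^2 + 4y - 852 = (y − 6)(3y^2 + 23y + 142).
So |(3y^3 + 5y^2 + 4y + 4) − 856| = |y − 6|·|3y^2 + 23y + 142|.
Require delta ≤ 1. Then |y − 6| < 1 gives |y| < 7, and by the triangle inequality |3y^2 + 23y + 142| ≤ 3·7^2 + 23·7 + 142 = 450.
Hence |(3y^3 + 5y^2 + 4y + 4) − 856| ≤ 450|y − 6| < eps provided |y − 6| < eps/450.
Take delta = min(1, eps/450). Then 0 < |y − 6| < delta gives both |y − 6| < 1 and |y − 6| < eps/450, so |(3y^3 + 5y^2 + 4y + 4) − 856| < eps.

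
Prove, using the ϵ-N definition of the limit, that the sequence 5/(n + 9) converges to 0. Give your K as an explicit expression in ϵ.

Let ϵ > 0. For n ≥ 1, |5/(n + 9) − 0| = 5/(n + 9) ≤ 5/n.
We need 5/n < ϵ, i.e. n > 5/ϵ.
Take K = 5/ϵ. If n > K then |5/(n + 9)| ≤ 5/n < ϵ.

K = 5/ϵ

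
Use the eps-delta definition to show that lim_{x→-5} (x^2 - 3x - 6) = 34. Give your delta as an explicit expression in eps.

Let eps > 0 be given. We want delta > 0 such that 0 < |x + 5| < delta implies |(x^2 - 3x - 6) − 34| < eps.
(x^2 - 3x - 6) − 34 = x^2 - 3x - 40 = (x + 5)(x - 8).
So |(x^2 - 3x - 6) − 34| = |x + 5|·|x - 8|.
Require delta ≤ 1. Then |x + 5| < 1 gives |x| < 6, and by the triangle inequality |x - 8| ≤ 6 + 8 = 14.
Hence |(x^2 - 3x - 6) − 34| ≤ 14|x + 5| < eps provided |x + 5| < eps/14.
Choosing delta = min(1, eps/14) ensures both conditions, hence |(x^2 - 3x - 6) − 34| < eps.

delta = min(1, eps/14)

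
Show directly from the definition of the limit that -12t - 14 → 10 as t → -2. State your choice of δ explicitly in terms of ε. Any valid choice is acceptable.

δ = ε/12

Let ε > 0 be given. We need δ > 0 so that 0 < |t + 2| < δ implies |(-12t - 14) − 10| < ε.
Since (-12t - 14) − 10 = -12(t + 2), we have |(-12t - 14) − 10| = 12|t + 2|.
So 12|t + 2| < ε exactly when |t + 2| < ε/12.
Take δ = ε/12. If 0 < |t + 2| < δ then |(-12t - 14) − 10| = 12|t + 2| < 12·(ε/12) = ε.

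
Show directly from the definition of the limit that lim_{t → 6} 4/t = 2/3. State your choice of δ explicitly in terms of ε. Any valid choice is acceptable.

δ = min(3, (9/2)ε)

Let ε > 0 be given. We seek δ > 0 such that 0 < |t − 6| < δ implies |4/t − (2/3)| < ε.
|4/t − (2/3)| = 4·|6 − t|/(6·|t|) = 4|t − 6|/(6|t|).
Require δ ≤ 3 so that |t| > 6 − 3 = 3, hence 6|t| > 18.
Then |4/t − (2/3)| < 4|t − 6|/18, which is < ε when |t − 6| < (9/2)ε.
Take δ = min(3, (9/2)ε). Then 0 < |t − 6| < δ gives both |t − 6| < 3 and |t − 6| < (9/2)ε, so |4/t − (2/3)| < ε.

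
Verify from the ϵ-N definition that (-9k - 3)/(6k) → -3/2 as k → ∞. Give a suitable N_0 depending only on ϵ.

Fix ϵ > 0. For k ≥ 1, |(-9k - 3)/(6k) + 3/2| = |-18|/(6(6k)) = 18/(6(6k)).
Since 6k ≥ 6k for k ≥ 1, this is ≤ 18/(6·6k) = (1/2)/k.
So |(-9k - 3)/(6k) + 3/2| < ϵ whenever k > (1/2)/ϵ.
Take N_0 = (1/2)/ϵ. If k > N_0 then |(-9k - 3)/(6k) + 3/2| ≤ (1/2)/k < ϵ.

N_0 = (1/2)/ϵ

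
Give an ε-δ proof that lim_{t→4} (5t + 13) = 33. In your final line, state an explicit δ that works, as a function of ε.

δ = ε/5

Suppose ε > 0. We need δ > 0 so that 0 < |t − 4| < δ implies |(5t + 13) − 33| < ε.
|(5t + 13) − 33| = |5t - 20| = 5|t − 4|.
So 5|t − 4| < ε exactly when |t − 4| < ε/5.
Choosing δ = ε/5 gives |(5t + 13) − 33| = 5|t − 4| < ε whenever |t − 4| < δ.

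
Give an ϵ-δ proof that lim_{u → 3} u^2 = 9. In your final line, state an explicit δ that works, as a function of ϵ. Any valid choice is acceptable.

Let ϵ > 0 be given. We seek δ > 0 with 0 < |u − 3| < δ ⇒ |u^2 − 9| < ϵ.
Factor: u^2 − 9 = (u − 3)(u + 3), so |u^2 − 9| = |u − 3|·|u + 3|.
Restrict δ ≤ 2. Then |u − 3| < 2 gives |u| < 5, so by the triangle inequality |u + 3| ≤ 5 + 3 = 8.
Hence |u^2 − 9| ≤ 8|u − 3|, which is < ϵ once |u − 3| < ϵ/8.
Take δ = min(2, ϵ/8). If 0 < |u − 3| < δ then both bounds hold and |u^2 − 9| ≤ 8|u − 3| < 8·(ϵ/8) = ϵ.

δ = min(2, ϵ/8)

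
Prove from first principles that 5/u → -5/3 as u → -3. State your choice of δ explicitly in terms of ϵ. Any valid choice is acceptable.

δ = min(3/2, (9/10)ϵ)

Let ϵ > 0. We seek δ > 0 such that 0 < |u + 3| < δ implies |5/u + 5/3| < ϵ.
|5/u + 5/3| = 5·|-3 − u|/(3·|u|) = 5|u + 3|/(3|u|).
Restrict δ ≤ 3/2. Then |u + 3| < 3/2 gives |u| > 3/2, so 3|u| > 9/2.
Then |5/u + 5/3| < 5|u + 3|/(9/2), which is < ϵ when |u + 3| < (9/10)ϵ.
Take δ = min(3/2, (9/10)ϵ). Then 0 < |u + 3| < δ gives both |u + 3| < 3/2 and |u + 3| < (9/10)ϵ, so |5/u + 5/3| < ϵ.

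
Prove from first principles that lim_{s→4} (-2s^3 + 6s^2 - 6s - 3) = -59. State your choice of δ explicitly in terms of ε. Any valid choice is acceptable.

δ = min(1, ε/74)

Let ε > 0. We want δ > 0 such that 0 < |s − 4| < δ implies |(-2s^3 + 6s^2 - 6s - 3) + 59| < ε.
(-2s^3 + 6s^2 - 6s - 3) + 59 = -2s^3 + 6s^2 - 6s + 56 = (s − 4)(-2s^2 - 2s - 14).
So |(-2s^3 + 6s^2 - 6s - 3) + 59| = |s − 4|·|-2s^2 - 2s - 14|.
Assume first that |s − 4| < 1, so |s| < 5. Then |-2s^2 - 2s - 14| ≤ 2·5^2 + 2·5 + 14 = 74.
Hence |(-2s^3 + 6s^2 - 6s - 3) + 59| ≤ 74|s − 4| < ε provided |s − 4| < ε/74.
Choosing δ = min(1, ε/74) ensures both conditions, hence |(-2s^3 + 6s^2 - 6s - 3) + 59| < ε.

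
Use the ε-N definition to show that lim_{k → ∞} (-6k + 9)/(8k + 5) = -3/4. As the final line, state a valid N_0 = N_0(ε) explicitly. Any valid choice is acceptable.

Let ε > 0 be given. For k ≥ 1, |(-6k + 9)/(8k + 5) + 3/4| = |102|/(8(8k + 5)) = 102/(8(8k + 5)).
Since 8k + 5 ≥ 8k for k ≥ 1, this is ≤ 102/(8·8k) = (51/32)/k.
So |(-6k + 9)/(8k + 5) + 3/4| < ε whenever k > (51/32)/ε.
Take N_0 = (51/32)/ε. If k > N_0 then |(-6k + 9)/(8k + 5) + 3/4| ≤ (51/32)/k < ε.

N_0 = (51/32)/ε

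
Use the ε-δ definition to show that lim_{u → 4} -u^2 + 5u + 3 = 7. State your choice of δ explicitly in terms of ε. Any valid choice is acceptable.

Let ε > 0 be given. We want δ > 0 such that 0 < |u − 4| < δ implies |(-u^2 + 5u + 3) − 7| < ε.
(-u^2 + 5u + 3) − 7 = -u^2 + 5u - 4 = (u − 4)(-u + 1).
So |(-u^2 + 5u + 3) − 7| = |u − 4|·|-u + 1|.
Require δ ≤ 1. Then |u − 4| < 1 gives |u| < 5, and by the triangle inequality |-u + 1| ≤ 5 + 1 = 6.
Hence |(-u^2 + 5u + 3) − 7| ≤ 6|u − 4| < ε provided |u − 4| < ε/6.
Take δ = min(1, ε/6). Then 0 < |u − 4| < δ gives both |u − 4| < 1 and |u − 4| < ε/6, so |(-u^2 + 5u + 3) − 7| < ε.

δ = min(1, ε/6)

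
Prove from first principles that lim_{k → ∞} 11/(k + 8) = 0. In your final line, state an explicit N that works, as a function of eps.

Let eps > 0 be given. For k ≥ 1, |11/(k + 8) − 0| = 11/(k + 8) ≤ 11/k.
We need 11/k < eps, i.e. k > 11/eps.
Take N = 11/eps. If k > N then |11/(k + 8)| ≤ 11/k < eps.

N = 11/eps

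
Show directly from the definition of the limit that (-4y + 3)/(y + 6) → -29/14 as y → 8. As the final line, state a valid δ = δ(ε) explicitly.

Suppose ε > 0. We want δ > 0 with 0 < |y − 8| < δ ⇒ |(-4y + 3)/(y + 6) + 29/14| < ε.
Combining over a common denominator, (-4y + 3)/(y + 6) + 29/14 = [(-4y + 3)·14 − (-29)·(y + 6)] / [14·(y + 6)] = -27(y − 8) / (14(y + 6)).
So |(-4y + 3)/(y + 6) + 29/14| = 27|y − 8| / (14·|y + 6|).
Restrict δ ≤ 7. Then |y − 8| < 7 gives |y + 6| = |(y − 8) + 14| ≥ 14 − 7 = 7.
Hence |(-4y + 3)/(y + 6) + 29/14| < 27|y − 8|/(14·7) = (27/98)|y − 8|, which is < ε once |y − 8| < (98/27)ε.
Take δ = min(7, (98/27)ε). Then 0 < |y − 8| < δ forces both bounds, so |(-4y + 3)/(y + 6) + 29/14| < ε.

δ = min(7, (98/27)ε)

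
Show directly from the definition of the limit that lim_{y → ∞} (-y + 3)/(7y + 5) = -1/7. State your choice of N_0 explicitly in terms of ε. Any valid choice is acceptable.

N_0 = (26/49)/ε

Let ε > 0. We seek N_0 > 0 such that y > N_0 implies |(-y + 3)/(7y + 5) + 1/7| < ε.
(-y + 3)/(7y + 5) + 1/7 = (7(-y + 3) − (-1)(7y + 5)) / (7(7y + 5)) = 26/(7(7y + 5)).
For y > 0 we have 7y + 5 > 7y, so |(-y + 3)/(7y + 5) + 1/7| = 26/(7(7y + 5)) < 26/(7·7y) = (26/49)/y.
Thus |(-y + 3)/(7y + 5) + 1/7| < ε whenever y > (26/49)/ε.
Take N_0 = (26/49)/ε. If y > N_0 then |(-y + 3)/(7y + 5) + 1/7| < (26/49)/y < ε.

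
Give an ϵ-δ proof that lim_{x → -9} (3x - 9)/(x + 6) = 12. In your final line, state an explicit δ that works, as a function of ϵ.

δ = min(3/2, (1/6)ϵ)

Let ϵ > 0. We want δ > 0 with 0 < |x + 9| < δ ⇒ |(3x - 9)/(x + 6) − 12| < ϵ.
Combining over a common denominator, (3x - 9)/(x + 6) − 12 = [(3x - 9)·(-3) − (-36)·(x + 6)] / [(-3)·(x + 6)] = 27(x + 9) / ((-3)(x + 6)).
So |(3x - 9)/(x + 6) − 12| = 27|x + 9| / (3·|x + 6|).
Restrict δ ≤ 3/2. Then |x + 9| < 3/2 gives |x + 6| = |(x + 9) + (-3)| ≥ 3 − 3/2 = 3/2.
Hence |(3x - 9)/(x + 6) − 12| < 27|x + 9|/(3·(3/2)) = 6|x + 9|, which is < ϵ once |x + 9| < (1/6)ϵ.
Take δ = min(3/2, (1/6)ϵ). Then 0 < |x + 9| < δ forces both bounds, so |(3x - 9)/(x + 6) − 12| < ϵ.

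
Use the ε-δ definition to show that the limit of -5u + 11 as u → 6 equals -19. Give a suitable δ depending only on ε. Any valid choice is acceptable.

Let ε > 0. We need δ > 0 so that 0 < |u − 6| < δ implies |(-5u + 11) + 19| < ε.
Since (-5u + 11) + 19 = -5(u − 6), we have |(-5u + 11) + 19| = 5|u − 6|.
Thus it suffices that |u − 6| < ε/5.
Take δ = ε/5. If 0 < |u − 6| < δ then |(-5u + 11) + 19| = 5|u − 6| < 5·(ε/5) = ε.

δ = ε/5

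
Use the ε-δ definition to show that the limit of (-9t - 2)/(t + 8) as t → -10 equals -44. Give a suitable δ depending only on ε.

δ = min(1, (1/35)ε)

Let ε > 0. We want δ > 0 with 0 < |t + 10| < δ ⇒ |(-9t - 2)/(t + 8) + 44| < ε.
Combining over a common denominator, (-9t - 2)/(t + 8) + 44 = [(-9t - 2)·(-2) − 88·(t + 8)] / [(-2)·(t + 8)] = -70(t + 10) / ((-2)(t + 8)).
So |(-9t - 2)/(t + 8) + 44| = 70|t + 10| / (2·|t + 8|).
Restrict δ ≤ 1. Then |t + 10| < 1 gives |t + 8| = |(t + 10) + (-2)| ≥ 2 − 1 = 1.
Hence |(-9t - 2)/(t + 8) + 44| < 70|t + 10|/(2·1) = 35|t + 10|, which is < ε once |t + 10| < (1/35)ε.
Take δ = min(1, (1/35)ε). Then 0 < |t + 10| < δ forces both bounds, so |(-9t - 2)/(t + 8) + 44| < ε.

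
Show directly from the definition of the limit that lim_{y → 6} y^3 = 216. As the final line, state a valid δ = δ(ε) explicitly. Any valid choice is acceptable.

Suppose ε > 0. We seek δ > 0 with 0 < |y − 6| < δ ⇒ |y^3 − 216| < ε.
Factor: y^3 − 216 = (y − 6)(y^2 + 6y + 36), so |y^3 − 216| = |y − 6|·|y^2 + 6y + 36|.
Impose δ ≤ 2 so that |y| < 8; then |y^2 + 6y + 36| ≤ 148.
Hence |y^3 − 216| ≤ 148|y − 6|, which is < ε once |y − 6| < ε/148.
Take δ = min(2, ε/148). If 0 < |y − 6| < δ then both bounds hold and |y^3 − 216| ≤ 148|y − 6| < 148·(ε/148) = ε.

δ = min(2, ε/148)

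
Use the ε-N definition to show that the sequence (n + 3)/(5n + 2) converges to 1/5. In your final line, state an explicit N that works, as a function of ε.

N = (13/25)/ε

Fix ε > 0. For n ≥ 1, |(n + 3)/(5n + 2) − (1/5)| = |13|/(5(5n + 2)) = 13/(5(5n + 2)).
Since 5n + 2 ≥ 5n for n ≥ 1, this is ≤ 13/(5·5n) = (13/25)/n.
So |(n + 3)/(5n + 2) − (1/5)| < ε whenever n > (13/25)/ε.
Take N = (13/25)/ε. If n > N then |(n + 3)/(5n + 2) − (1/5)| ≤ (13/25)/n < ε.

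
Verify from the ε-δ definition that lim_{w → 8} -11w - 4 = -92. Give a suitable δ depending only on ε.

Let ε > 0. We need δ > 0 so that 0 < |w − 8| < δ implies |(-11w - 4) + 92| < ε.
|(-11w - 4) + 92| = |-11w + 88| = 11|w − 8|.
Thus it suffices that |w − 8| < ε/11.
Choosing δ = ε/11 gives |(-11w - 4) + 92| = 11|w − 8| < ε whenever |w − 8| < δ.

δ = ε/11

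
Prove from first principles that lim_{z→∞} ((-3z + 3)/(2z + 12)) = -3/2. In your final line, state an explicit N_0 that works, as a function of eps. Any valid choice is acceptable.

N_0 = (21/2)/eps

Suppose eps > 0. We seek N_0 > 0 such that z > N_0 implies |(-3z + 3)/(2z + 12) + 3/2| < eps.
(-3z + 3)/(2z + 12) + 3/2 = (2(-3z + 3) − (-3)(2z + 12)) / (2(2z + 12)) = 42/(2(2z + 12)).
For z > 0 we have 2z + 12 > 2z, so |(-3z + 3)/(2z + 12) + 3/2| = 42/(2(2z + 12)) < 42/(2·2z) = (21/2)/z.
Thus |(-3z + 3)/(2z + 12) + 3/2| < eps whenever z > (21/2)/eps.
Take N_0 = (21/2)/eps. If z > N_0 then |(-3z + 3)/(2z + 12) + 3/2| < (21/2)/z < eps.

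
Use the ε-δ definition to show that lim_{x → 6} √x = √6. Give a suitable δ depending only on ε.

δ = min(6, √6·ε)

Fix ε > 0. We want δ > 0 such that 0 < |x − 6| < δ implies |√x − √6| < ε.
Rationalise: √x − √6 = (x − 6)/(√x + √6), so |√x − √6| = |x − 6|/(√x + √6).
Restrict δ ≤ 6 so that |x − 6| < 6 forces x > 0, and then √x + √6 > √6.
Hence |√x − √6| < |x − 6|/√6, which is < ε once |x − 6| < √6·ε.
Take δ = min(6, √6·ε). If 0 < |x − 6| < δ then x > 0 and |√x − √6| < |x − 6|/√6 < ε.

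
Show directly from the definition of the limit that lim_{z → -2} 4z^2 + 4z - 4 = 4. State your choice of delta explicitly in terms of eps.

Let eps > 0 be given. We want delta > 0 such that 0 < |z + 2| < delta implies |(4z^2 + 4z - 4) − 4| < eps.
(4z^2 + 4z - 4) − 4 = 4z^2 + 4z - 8 = (z + 2)(4z - 4).
So |(4z^2 + 4z - 4) − 4| = |z + 2|·|4z - 4|.
Require delta ≤ 1. Then |z + 2| < 1 gives |z| < 3, and by the triangle inequality |4z - 4| ≤ 4·3 + 4 = 16.
Hence |(4z^2 + 4z - 4) − 4| ≤ 16|z + 2| < eps provided |z + 2| < eps/16.
Choosing delta = min(1, eps/16) ensures both conditions, hence |(4z^2 + 4z - 4) − 4| < eps.

delta = min(1, eps/16)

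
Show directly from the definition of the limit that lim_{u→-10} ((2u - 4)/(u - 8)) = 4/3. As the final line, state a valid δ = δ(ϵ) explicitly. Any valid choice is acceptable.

Let ϵ > 0 be given. We want δ > 0 with 0 < |u + 10| < δ ⇒ |(2u - 4)/(u - 8) − (4/3)| < ϵ.
Combining over a common denominator, (2u - 4)/(u - 8) − (4/3) = [(2u - 4)·(-18) − (-24)·(u - 8)] / [(-18)·(u - 8)] = -12(u + 10) / ((-18)(u - 8)).
So |(2u - 4)/(u - 8) − (4/3)| = 12|u + 10| / (18·|u − 8|).
Restrict δ ≤ 9. Then |u + 10| < 9 gives |u − 8| = |(u + 10) + (-18)| ≥ 18 − 9 = 9.
Hence |(2u - 4)/(u - 8) − (4/3)| < 12|u + 10|/(18·9) = (2/27)|u + 10|, which is < ϵ once |u + 10| < (27/2)ϵ.
Take δ = min(9, (27/2)ϵ). Then 0 < |u + 10| < δ forces both bounds, so |(2u - 4)/(u - 8) − (4/3)| < ϵ.

δ = min(9, (27/2)ϵ)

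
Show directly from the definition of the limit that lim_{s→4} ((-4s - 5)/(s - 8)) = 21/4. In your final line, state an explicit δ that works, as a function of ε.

Fix ε > 0. We want δ > 0 with 0 < |s − 4| < δ ⇒ |(-4s - 5)/(s - 8) − (21/4)| < ε.
Combining over a common denominator, (-4s - 5)/(s - 8) − (21/4) = [(-4s - 5)·(-4) − (-21)·(s - 8)] / [(-4)·(s - 8)] = 37(s − 4) / ((-4)(s - 8)).
So |(-4s - 5)/(s - 8) − (21/4)| = 37|s − 4| / (4·|s − 8|).
Restrict δ ≤ 2. Then |s − 4| < 2 gives |s − 8| = |(s − 4) + (-4)| ≥ 4 − 2 = 2.
Hence |(-4s - 5)/(s - 8) − (21/4)| < 37|s − 4|/(4·2) = (37/8)|s − 4|, which is < ε once |s − 4| < (8/37)ε.
Take δ = min(2, (8/37)ε). Then 0 < |s − 4| < δ forces both bounds, so |(-4s - 5)/(s - 8) − (21/4)| < ε.

δ = min(2, (8/37)ε)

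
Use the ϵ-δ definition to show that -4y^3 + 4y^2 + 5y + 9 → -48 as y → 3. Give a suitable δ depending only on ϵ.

δ = min(1, ϵ/115)

Let ϵ > 0 be given. We want δ > 0 such that 0 < |y − 3| < δ implies |(-4y^3 + 4y^2 + 5y + 9) + 48| < ϵ.
(-4y^3 + 4y^2 + 5y + 9) + 48 = -4y^3 + 4y^2 + 5y + 57 = (y − 3)(-4y^2 - 8y - 19).
So |(-4y^3 + 4y^2 + 5y + 9) + 48| = |y − 3|·|-4y^2 - 8y - 19|.
Require δ ≤ 1. Then |y − 3| < 1 gives |y| < 4, and by the triangle inequality |-4y^2 - 8y - 19| ≤ 4·4^2 + 8·4 + 19 = 115.
Hence |(-4y^3 + 4y^2 + 5y + 9) + 48| ≤ 115|y − 3| < ϵ provided |y − 3| < ϵ/115.
Choosing δ = min(1, ϵ/115) ensures both conditions, hence |(-4y^3 + 4y^2 + 5y + 9) + 48| < ϵ.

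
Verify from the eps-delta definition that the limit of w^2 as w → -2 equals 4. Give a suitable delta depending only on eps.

delta = min(1, eps/5)

Let eps > 0. We seek delta > 0 with 0 < |w + 2| < delta ⇒ |w^2 − 4| < eps.
Factor: w^2 − 4 = (w + 2)(w - 2), so |w^2 − 4| = |w + 2|·|w - 2|.
Restrict delta ≤ 1. Then |w + 2| < 1 gives |w| < 3, so by the triangle inequality |w - 2| ≤ 3 + 2 = 5.
Hence |w^2 − 4| ≤ 5|w + 2|, which is < eps once |w + 2| < eps/5.
Take delta = min(1, eps/5). If 0 < |w + 2| < delta then both bounds hold and |w^2 − 4| ≤ 5|w + 2| < 5·(eps/5) = eps.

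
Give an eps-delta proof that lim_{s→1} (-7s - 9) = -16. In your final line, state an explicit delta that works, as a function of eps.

Fix eps > 0. We need delta > 0 so that 0 < |s − 1| < delta implies |(-7s - 9) + 16| < eps.
|(-7s - 9) + 16| = |-7s + 7| = 7|s − 1|.
So 7|s − 1| < eps exactly when |s − 1| < eps/7.
Take delta = eps/7. If 0 < |s − 1| < delta then |(-7s - 9) + 16| = 7|s − 1| < 7·(eps/7) = eps.

delta = eps/7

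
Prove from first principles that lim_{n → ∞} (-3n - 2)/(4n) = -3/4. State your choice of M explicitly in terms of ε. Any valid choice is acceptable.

Suppose ε > 0. For n ≥ 1, |(-3n - 2)/(4n) + 3/4| = |-8|/(4(4n)) = 8/(4(4n)).
Since 4n ≥ 4n for n ≥ 1, this is ≤ 8/(4·4n) = (1/2)/n.
So |(-3n - 2)/(4n) + 3/4| < ε whenever n > (1/2)/ε.
Take M = (1/2)/ε. If n > M then |(-3n - 2)/(4n) + 3/4| ≤ (1/2)/n < ε.

M = (1/2)/ε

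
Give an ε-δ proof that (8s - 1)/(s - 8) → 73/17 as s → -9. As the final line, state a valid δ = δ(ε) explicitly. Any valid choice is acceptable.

Let ε > 0. We want δ > 0 with 0 < |s + 9| < δ ⇒ |(8s - 1)/(s - 8) − (73/17)| < ε.
Combining over a common denominator, (8s - 1)/(s - 8) − (73/17) = [(8s - 1)·(-17) − (-73)·(s - 8)] / [(-17)·(s - 8)] = -63(s + 9) / ((-17)(s - 8)).
So |(8s - 1)/(s - 8) − (73/17)| = 63|s + 9| / (17·|s − 8|).
Restrict δ ≤ 17/2. Then |s + 9| < 17/2 gives |s − 8| = |(s + 9) + (-17)| ≥ 17 − 17/2 = 17/2.
Hence |(8s - 1)/(s - 8) − (73/17)| < 63|s + 9|/(17·(17/2)) = (126/289)|s + 9|, which is < ε once |s + 9| < (289/126)ε.
Take δ = min(17/2, (289/126)ε). Then 0 < |s + 9| < δ forces both bounds, so |(8s - 1)/(s - 8) − (73/17)| < ε.

δ = min(17/2, (289/126)ε)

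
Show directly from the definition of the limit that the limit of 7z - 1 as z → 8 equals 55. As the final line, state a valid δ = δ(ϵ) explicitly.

δ = ϵ/7

Suppose ϵ > 0. We need δ > 0 so that 0 < |z − 8| < δ implies |(7z - 1) − 55| < ϵ.
Since (7z - 1) − 55 = 7(z − 8), we have |(7z - 1) − 55| = 7|z − 8|.
So 7|z − 8| < ϵ exactly when |z − 8| < ϵ/7.
Take δ = ϵ/7. If 0 < |z − 8| < δ then |(7z - 1) − 55| = 7|z − 8| < 7·(ϵ/7) = ϵ.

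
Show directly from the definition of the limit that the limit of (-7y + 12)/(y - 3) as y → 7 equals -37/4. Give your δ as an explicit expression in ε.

δ = min(2, (8/9)ε)

Fix ε > 0. We want δ > 0 with 0 < |y − 7| < δ ⇒ |(-7y + 12)/(y - 3) + 37/4| < ε.
Combining over a common denominator, (-7y + 12)/(y - 3) + 37/4 = [(-7y + 12)·4 − (-37)·(y - 3)] / [4·(y - 3)] = 9(y − 7) / (4(y - 3)).
So |(-7y + 12)/(y - 3) + 37/4| = 9|y − 7| / (4·|y − 3|).
Restrict δ ≤ 2. Then |y − 7| < 2 gives |y − 3| = |(y − 7) + 4| ≥ 4 − 2 = 2.
Hence |(-7y + 12)/(y - 3) + 37/4| < 9|y − 7|/(4·2) = (9/8)|y − 7|, which is < ε once |y − 7| < (8/9)ε.
Take δ = min(2, (8/9)ε). Then 0 < |y − 7| < δ forces both bounds, so |(-7y + 12)/(y - 3) + 37/4| < ε.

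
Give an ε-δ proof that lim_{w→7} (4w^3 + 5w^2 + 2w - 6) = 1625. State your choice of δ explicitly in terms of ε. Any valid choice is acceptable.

δ = min(1, ε/753)

Suppose ε > 0. We want δ > 0 such that 0 < |w − 7| < δ implies |(4w^3 + 5w^2 + 2w - 6) − 1625| < ε.
(4w^3 + 5w^2 + 2w - 6) − 1625 = 4w^3 + 5w^2 + 2w - 1631 = (w − 7)(4w^2 + 33w + 233).
So |(4w^3 + 5w^2 + 2w - 6) − 1625| = |w − 7|·|4w^2 + 33w + 233|.
Require δ ≤ 1. Then |w − 7| < 1 gives |w| < 8, and by the triangle inequality |4w^2 + 33w + 233| ≤ 4·8^2 + 33·8 + 233 = 753.
Hence |(4w^3 + 5w^2 + 2w - 6) − 1625| ≤ 753|w − 7| < ε provided |w − 7| < ε/753.
Choosing δ = min(1, ε/753) ensures both conditions, hence |(4w^3 + 5w^2 + 2w - 6) − 1625| < ε.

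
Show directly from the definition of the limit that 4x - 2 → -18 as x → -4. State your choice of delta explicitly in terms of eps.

Let eps > 0. We need delta > 0 so that 0 < |x + 4| < delta implies |(4x - 2) + 18| < eps.
|(4x - 2) + 18| = |4x + 16| = 4|x + 4|.
So 4|x + 4| < eps exactly when |x + 4| < eps/4.
Take delta = eps/4. If 0 < |x + 4| < delta then |(4x - 2) + 18| = 4|x + 4| < 4·(eps/4) = eps.

delta = eps/4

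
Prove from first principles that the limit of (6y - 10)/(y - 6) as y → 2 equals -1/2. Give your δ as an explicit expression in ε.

Suppose ε > 0. We want δ > 0 with 0 < |y − 2| < δ ⇒ |(6y - 10)/(y - 6) + 1/2| < ε.
Combining over a common denominator, (6y - 10)/(y - 6) + 1/2 = [(6y - 10)·(-4) − 2·(y - 6)] / [(-4)·(y - 6)] = -26(y − 2) / ((-4)(y - 6)).
So |(6y - 10)/(y - 6) + 1/2| = 26|y − 2| / (4·|y − 6|).
Require δ ≤ 2, so |y − 6| ≥ |-4| − |y − 2| > 4 − 2 = 2.
Hence |(6y - 10)/(y - 6) + 1/2| < 26|y − 2|/(4·2) = (13/4)|y − 2|, which is < ε once |y − 2| < (4/13)ε.
Take δ = min(2, (4/13)ε). Then 0 < |y − 2| < δ forces both bounds, so |(6y - 10)/(y - 6) + 1/2| < ε.

δ = min(2, (4/13)ε)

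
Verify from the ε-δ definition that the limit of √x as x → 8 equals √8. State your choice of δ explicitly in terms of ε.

Let ε > 0. We want δ > 0 such that 0 < |x − 8| < δ implies |√x − √8| < ε.
Multiplying by the conjugate, |√x − √8| = |x − 8|/(√x + √8).
Restrict δ ≤ 8 so that |x − 8| < 8 forces x > 0, and then √x + √8 > √8.
Hence |√x − √8| < |x − 8|/√8, which is < ε once |x − 8| < √8·ε.
Take δ = min(8, √8·ε). If 0 < |x − 8| < δ then x > 0 and |√x − √8| < |x − 8|/√8 < ε.

δ = min(8, √8·ε)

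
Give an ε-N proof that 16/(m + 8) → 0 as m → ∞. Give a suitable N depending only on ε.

Let ε > 0. For m ≥ 1, |16/(m + 8) − 0| = 16/(m + 8) ≤ 16/m.
We need 16/m < ε, i.e. m > 16/ε.
Take N = 16/ε. If m > N then |16/(m + 8)| ≤ 16/m < ε.

N = 16/ε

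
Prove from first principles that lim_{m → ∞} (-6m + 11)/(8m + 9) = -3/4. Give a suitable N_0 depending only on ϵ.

N_0 = (71/32)/ϵ

Suppose ϵ > 0. For m ≥ 1, |(-6m + 11)/(8m + 9) + 3/4| = |142|/(8(8m + 9)) = 142/(8(8m + 9)).
Since 8m + 9 ≥ 8m for m ≥ 1, this is ≤ 142/(8·8m) = (71/32)/m.
So |(-6m + 11)/(8m + 9) + 3/4| < ϵ whenever m > (71/32)/ϵ.
Take N_0 = (71/32)/ϵ. If m > N_0 then |(-6m + 11)/(8m + 9) + 3/4| ≤ (71/32)/m < ϵ.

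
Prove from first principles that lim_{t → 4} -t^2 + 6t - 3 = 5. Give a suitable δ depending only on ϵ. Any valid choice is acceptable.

Suppose ϵ > 0. We want δ > 0 such that 0 < |t − 4| < δ implies |(-t^2 + 6t - 3) − 5| < ϵ.
(-t^2 + 6t - 3) − 5 = -t^2 + 6t - 8 = (t − 4)(-t + 2).
So |(-t^2 + 6t - 3) − 5| = |t − 4|·|-t + 2|.
Assume first that |t − 4| < 1, so |t| < 5. Then |-t + 2| ≤ 5 + 2 = 7.
Hence |(-t^2 + 6t - 3) − 5| ≤ 7|t − 4| < ϵ provided |t − 4| < ϵ/7.
Choosing δ = min(1, ϵ/7) ensures both conditions, hence |(-t^2 + 6t - 3) − 5| < ϵ.

δ = min(1, ϵ/7)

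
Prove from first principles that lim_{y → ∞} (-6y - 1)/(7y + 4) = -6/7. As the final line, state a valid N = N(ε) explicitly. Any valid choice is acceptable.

N = (17/49)/ε

Let ε > 0 be given. We seek N > 0 such that y > N implies |(-6y - 1)/(7y + 4) + 6/7| < ε.
(-6y - 1)/(7y + 4) + 6/7 = (7(-6y - 1) − (-6)(7y + 4)) / (7(7y + 4)) = 17/(7(7y + 4)).
For y > 0 we have 7y + 4 > 7y, so |(-6y - 1)/(7y + 4) + 6/7| = 17/(7(7y + 4)) < 17/(7·7y) = (17/49)/y.
Thus |(-6y - 1)/(7y + 4) + 6/7| < ε whenever y > (17/49)/ε.
Take N = (17/49)/ε. If y > N then |(-6y - 1)/(7y + 4) + 6/7| < (17/49)/y < ε.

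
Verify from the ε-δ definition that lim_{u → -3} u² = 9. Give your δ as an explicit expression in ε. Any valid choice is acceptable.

δ = min(1, ε/7)

Let ε > 0 be given. We seek δ > 0 with 0 < |u + 3| < δ ⇒ |u² − 9| < ε.
Factor: u² − 9 = (u + 3)(u - 3), so |u² − 9| = |u + 3|·|u - 3|.
Impose δ ≤ 1 so that |u| < 4; then |u - 3| ≤ 7.
Hence |u² − 9| ≤ 7|u + 3|, which is < ε once |u + 3| < ε/7.
Take δ = min(1, ε/7). If 0 < |u + 3| < δ then both bounds hold and |u² − 9| ≤ 7|u + 3| < 7·(ε/7) = ε.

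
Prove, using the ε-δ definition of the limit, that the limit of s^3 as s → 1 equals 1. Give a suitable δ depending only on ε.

δ = min(1, ε/7)

Suppose ε > 0. We seek δ > 0 with 0 < |s − 1| < δ ⇒ |s^3 − 1| < ε.
Factor: s^3 − 1 = (s − 1)(s^2 + s + 1), so |s^3 − 1| = |s − 1|·|s^2 + s + 1|.
Impose δ ≤ 1 so that |s| < 2; then |s^2 + s + 1| ≤ 7.
Hence |s^3 − 1| ≤ 7|s − 1|, which is < ε once |s − 1| < ε/7.
Take δ = min(1, ε/7). If 0 < |s − 1| < δ then both bounds hold and |s^3 − 1| ≤ 7|s − 1| < 7·(ε/7) = ε.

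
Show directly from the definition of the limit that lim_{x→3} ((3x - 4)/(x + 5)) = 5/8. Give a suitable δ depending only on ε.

Let ε > 0. We want δ > 0 with 0 < |x − 3| < δ ⇒ |(3x - 4)/(x + 5) − (5/8)| < ε.
Combining over a common denominator, (3x - 4)/(x + 5) − (5/8) = [(3x - 4)·8 − 5·(x + 5)] / [8·(x + 5)] = 19(x − 3) / (8(x + 5)).
So |(3x - 4)/(x + 5) − (5/8)| = 19|x − 3| / (8·|x + 5|).
Require δ ≤ 4, so |x + 5| ≥ |8| − |x − 3| > 8 − 4 = 4.
Hence |(3x - 4)/(x + 5) − (5/8)| < 19|x − 3|/(8·4) = (19/32)|x − 3|, which is < ε once |x − 3| < (32/19)ε.
Take δ = min(4, (32/19)ε). Then 0 < |x − 3| < δ forces both bounds, so |(3x - 4)/(x + 5) − (5/8)| < ε.

δ = min(4, (32/19)ε)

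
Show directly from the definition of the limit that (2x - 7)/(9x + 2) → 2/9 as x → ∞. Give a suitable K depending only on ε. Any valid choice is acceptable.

K = (67/81)/ε

Let ε > 0. We seek K > 0 such that x > K implies |(2x - 7)/(9x + 2) − (2/9)| < ε.
(2x - 7)/(9x + 2) − (2/9) = (9(2x - 7) − 2(9x + 2)) / (9(9x + 2)) = -67/(9(9x + 2)).
For x > 0 we have 9x + 2 > 9x, so |(2x - 7)/(9x + 2) − (2/9)| = 67/(9(9x + 2)) < 67/(9·9x) = (67/81)/x.
Thus |(2x - 7)/(9x + 2) − (2/9)| < ε whenever x > (67/81)/ε.
Take K = (67/81)/ε. If x > K then |(2x - 7)/(9x + 2) − (2/9)| < (67/81)/x < ε.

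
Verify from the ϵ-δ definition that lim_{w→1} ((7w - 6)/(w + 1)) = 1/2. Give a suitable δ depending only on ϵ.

Fix ϵ > 0. We want δ > 0 with 0 < |w − 1| < δ ⇒ |(7w - 6)/(w + 1) − (1/2)| < ϵ.
Combining over a common denominator, (7w - 6)/(w + 1) − (1/2) = [(7w - 6)·2 − 1·(w + 1)] / [2·(w + 1)] = 13(w − 1) / (2(w + 1)).
So |(7w - 6)/(w + 1) − (1/2)| = 13|w − 1| / (2·|w + 1|).
Require δ ≤ 1, so |w + 1| ≥ |2| − |w − 1| > 2 − 1 = 1.
Hence |(7w - 6)/(w + 1) − (1/2)| < 13|w − 1|/(2·1) = (13/2)|w − 1|, which is < ϵ once |w − 1| < (2/13)ϵ.
Take δ = min(1, (2/13)ϵ). Then 0 < |w − 1| < δ forces both bounds, so |(7w - 6)/(w + 1) − (1/2)| < ϵ.

δ = min(1, (2/13)ϵ)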